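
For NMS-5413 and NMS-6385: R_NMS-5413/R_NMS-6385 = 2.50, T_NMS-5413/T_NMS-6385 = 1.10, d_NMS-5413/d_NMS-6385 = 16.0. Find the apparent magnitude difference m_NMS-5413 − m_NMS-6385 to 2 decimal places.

3.62

L_NMS-5413/L_NMS-6385 = (2.50)²(1.10)⁴ = 9.151.
F_NMS-5413/F_NMS-6385 = (L_NMS-5413/L_NMS-6385)/(d_NMS-5413/d_NMS-6385)² = 9.151/256.0 = 0.03574.
m_NMS-5413 − m_NMS-6385 = −2.5 log₁₀(0.03574) = 3.62.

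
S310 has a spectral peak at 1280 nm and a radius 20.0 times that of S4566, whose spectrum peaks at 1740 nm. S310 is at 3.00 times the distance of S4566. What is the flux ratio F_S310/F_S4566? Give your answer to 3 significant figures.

152

Wien's law: T_S310/T_S4566 = λ_S4566/λ_S310 = 1740/1280 = 1.359.
L_S310/L_S4566 = (R_S310/R_S4566)²(T_S310/T_S4566)⁴ = (20.0)²(1.359)⁴ = 1366.
F_S310/F_S4566 = (L_S310/L_S4566)/(d_S310/d_S4566)² = 1366/(3.00)² = 151.8.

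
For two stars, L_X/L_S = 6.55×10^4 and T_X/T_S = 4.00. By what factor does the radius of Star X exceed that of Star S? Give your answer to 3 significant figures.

16.0

L ∝ R²T⁴ gives R ∝ √L / T², so
R_X/R_S = √(6.55×10^4) / (4.00)² = 255.9 / 16.00 = 16.00.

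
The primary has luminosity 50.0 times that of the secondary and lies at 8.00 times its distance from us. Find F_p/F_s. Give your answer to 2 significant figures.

0.78

F = L/(4πd²), so F_p/F_s = (L_p/L_s) / (d_p/d_s)²
= 50.0 / (8.00)² = 50.0 / 64.00 = 0.7812.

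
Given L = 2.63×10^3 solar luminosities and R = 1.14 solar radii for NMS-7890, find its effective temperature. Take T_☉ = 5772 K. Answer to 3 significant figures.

3.87×10^4 K

T/T_☉ = (L/L_☉)^(1/4) / (R/R_☉)^(1/2)
T = 5772 × (2.63×10^3)^(1/4) / √(1.14) = 5772 × 7.161 / 1.068 = 3.871×10^4 K.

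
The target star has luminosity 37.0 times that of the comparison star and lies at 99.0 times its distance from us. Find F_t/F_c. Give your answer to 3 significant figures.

0.00378

F = L/(4πd²), so F_t/F_c = (L_t/L_c) / (d_t/d_c)²
= 37.0 / (99.0)² = 37.0 / 9801 = 0.003775.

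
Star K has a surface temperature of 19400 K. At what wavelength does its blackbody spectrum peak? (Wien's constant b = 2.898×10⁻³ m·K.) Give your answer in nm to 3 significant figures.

149 nm

λ_max = b/T = 2.898×10⁻³ / 19400 = 1.49×10^-7 m = 149.4 nm.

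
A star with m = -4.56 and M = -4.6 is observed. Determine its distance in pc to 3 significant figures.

10.2 pc

m − M = 5 log₁₀(d/10 pc)
-4.56 − (-4.6) = 0.04 = 5 log₁₀(d/10)
d = 10 × 10^(0.04/5) = 10 × 10^0.008 = 10.19 pc.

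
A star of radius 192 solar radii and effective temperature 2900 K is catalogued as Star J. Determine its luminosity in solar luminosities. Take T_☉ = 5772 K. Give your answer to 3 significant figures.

2.35×10^3 solar luminosities

L/L_☉ = (R/R_☉)² (T/T_☉)⁴ = (192)² × (2900/5772)⁴
       = 3.686×10^4 × (0.5024)⁴ = 3.686×10^4 × 0.06372 = 2349.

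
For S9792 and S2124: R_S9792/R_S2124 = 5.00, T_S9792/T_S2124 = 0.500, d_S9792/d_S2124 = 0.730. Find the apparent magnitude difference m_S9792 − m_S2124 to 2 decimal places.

L_S9792/L_S2124 = (5.00)²(0.500)⁴ = 1.562.
F_S9792/F_S2124 = (L_S9792/L_S2124)/(d_S9792/d_S2124)² = 1.562/0.5329 = 2.932.
m_S9792 − m_S2124 = −2.5 log₁₀(2.932) = -1.17.

-1.17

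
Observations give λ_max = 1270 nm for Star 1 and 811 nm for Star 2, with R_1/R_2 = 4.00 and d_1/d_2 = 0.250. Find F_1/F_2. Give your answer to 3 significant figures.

Wien's law: T_1/T_2 = λ_2/λ_1 = 811/1270 = 0.6386.
L_1/L_2 = (R_1/R_2)²(T_1/T_2)⁴ = (4.00)²(0.6386)⁴ = 2.661.
F_1/F_2 = (L_1/L_2)/(d_1/d_2)² = 2.661/(0.250)² = 42.57.

42.6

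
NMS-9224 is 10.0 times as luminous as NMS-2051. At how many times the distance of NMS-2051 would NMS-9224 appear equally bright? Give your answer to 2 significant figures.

3.2

Equal flux requires L_NMS-9224/d_NMS-9224² = L_NMS-2051/d_NMS-2051², so d_NMS-9224/d_NMS-2051 = √(L_NMS-9224/L_NMS-2051)
= √(10.0) = 3.162.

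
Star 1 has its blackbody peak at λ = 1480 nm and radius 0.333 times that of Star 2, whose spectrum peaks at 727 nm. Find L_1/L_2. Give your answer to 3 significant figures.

Wien's law gives T ∝ 1/λ_max, so T_1/T_2 = λ_2/λ_1 = 727/1480 = 0.4912.
Then L ∝ R²T⁴ gives L_1/L_2 = (0.333)² × (0.4912)⁴ = 0.1109 × 0.05822 = 0.006456.

0.00646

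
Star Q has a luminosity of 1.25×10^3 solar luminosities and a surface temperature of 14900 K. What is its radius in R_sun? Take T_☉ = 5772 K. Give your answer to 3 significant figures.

5.31 R_sun

R/R_☉ = √(L/L_☉) / (T/T_☉)² = √(1.25×10^3) / (2.581)²
       = 35.36 / 6.664 = 5.306.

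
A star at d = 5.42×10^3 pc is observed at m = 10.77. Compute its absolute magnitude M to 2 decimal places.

-2.90

M = m − 5 log₁₀(d/10 pc) = 10.77 − 5 log₁₀(5.42×10^3/10)
  = 10.77 − 5 × 2.734 = 10.77 − 13.67 = -2.90.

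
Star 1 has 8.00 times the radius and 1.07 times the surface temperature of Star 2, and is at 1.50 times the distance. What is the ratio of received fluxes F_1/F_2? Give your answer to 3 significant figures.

37.3

L_1/L_2 = (R_1/R_2)²(T_1/T_2)⁴ = (8.00)² × (1.07)⁴ = 83.89.
F_1/F_2 = (L_1/L_2)/(d_1/d_2)² = 83.89 / (1.50)² = 37.28.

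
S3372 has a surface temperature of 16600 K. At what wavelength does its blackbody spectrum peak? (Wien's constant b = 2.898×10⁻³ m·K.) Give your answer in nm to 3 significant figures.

λ_max = b/T = 2.898×10⁻³ / 16600 = 1.75×10^-7 m = 174.6 nm.

175 nm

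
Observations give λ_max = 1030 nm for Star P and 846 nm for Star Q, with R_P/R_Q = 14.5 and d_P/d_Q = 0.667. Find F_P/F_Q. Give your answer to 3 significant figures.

215

Wien's law: T_P/T_Q = λ_Q/λ_P = 846/1030 = 0.8214.
L_P/L_Q = (R_P/R_Q)²(T_P/T_Q)⁴ = (14.5)²(0.8214)⁴ = 95.69.
F_P/F_Q = (L_P/L_Q)/(d_P/d_Q)² = 95.69/(0.667)² = 215.1.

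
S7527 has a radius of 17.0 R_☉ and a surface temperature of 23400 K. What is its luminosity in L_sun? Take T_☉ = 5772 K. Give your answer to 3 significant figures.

L/L_☉ = (R/R_☉)² (T/T_☉)⁴ = (17.0)² × (23400/5772)⁴
       = 289.0 × (4.054)⁴ = 289.0 × 270.1 = 7.806×10^4.

7.81×10^4 L_sun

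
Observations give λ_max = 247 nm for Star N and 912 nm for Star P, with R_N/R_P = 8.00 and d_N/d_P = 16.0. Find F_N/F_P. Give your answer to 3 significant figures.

46.5

Wien's law: T_N/T_P = λ_P/λ_N = 912/247 = 3.692.
L_N/L_P = (R_N/R_P)²(T_N/T_P)⁴ = (8.00)²(3.692)⁴ = 1.190×10^4.
F_N/F_P = (L_N/L_P)/(d_N/d_P)² = 1.190×10^4/(16.0)² = 46.47.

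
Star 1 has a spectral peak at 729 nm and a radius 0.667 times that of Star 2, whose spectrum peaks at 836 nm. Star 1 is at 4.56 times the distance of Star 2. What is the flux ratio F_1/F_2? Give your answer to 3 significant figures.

0.0370

Wien's law: T_1/T_2 = λ_2/λ_1 = 836/729 = 1.147.
L_1/L_2 = (R_1/R_2)²(T_1/T_2)⁴ = (0.667)²(1.147)⁴ = 0.7694.
F_1/F_2 = (L_1/L_2)/(d_1/d_2)² = 0.7694/(4.56)² = 0.03700.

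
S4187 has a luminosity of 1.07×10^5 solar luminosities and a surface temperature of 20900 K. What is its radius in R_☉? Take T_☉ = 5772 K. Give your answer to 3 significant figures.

24.9 R_☉

R/R_☉ = √(L/L_☉) / (T/T_☉)² = √(1.07×10^5) / (3.621)²
       = 327.1 / 13.11 = 24.95.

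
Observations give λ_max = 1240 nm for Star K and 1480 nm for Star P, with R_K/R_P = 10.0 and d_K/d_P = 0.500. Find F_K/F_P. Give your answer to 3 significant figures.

812

Wien's law: T_K/T_P = λ_P/λ_K = 1480/1240 = 1.194.
L_K/L_P = (R_K/R_P)²(T_K/T_P)⁴ = (10.0)²(1.194)⁴ = 202.9.
F_K/F_P = (L_K/L_P)/(d_K/d_P)² = 202.9/(0.500)² = 811.7.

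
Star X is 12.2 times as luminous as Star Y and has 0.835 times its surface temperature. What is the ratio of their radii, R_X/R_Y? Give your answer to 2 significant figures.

5.0

L ∝ R²T⁴ gives R ∝ √L / T², so
R_X/R_Y = √(12.2) / (0.835)² = 3.493 / 0.6972 = 5.010.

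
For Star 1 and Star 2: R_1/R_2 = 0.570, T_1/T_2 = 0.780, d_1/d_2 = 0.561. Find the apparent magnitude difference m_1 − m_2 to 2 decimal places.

1.04

L_1/L_2 = (0.570)²(0.780)⁴ = 0.1203.
F_1/F_2 = (L_1/L_2)/(d_1/d_2)² = 0.1203/0.3147 = 0.3821.
m_1 − m_2 = −2.5 log₁₀(0.3821) = 1.04.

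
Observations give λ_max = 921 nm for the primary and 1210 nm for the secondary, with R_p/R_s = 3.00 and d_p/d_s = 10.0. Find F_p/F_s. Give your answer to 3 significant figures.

0.268

Wien's law: T_p/T_s = λ_s/λ_p = 1210/921 = 1.314.
L_p/L_s = (R_p/R_s)²(T_p/T_s)⁴ = (3.00)²(1.314)⁴ = 26.81.
F_p/F_s = (L_p/L_s)/(d_p/d_s)² = 26.81/(10.0)² = 0.2681.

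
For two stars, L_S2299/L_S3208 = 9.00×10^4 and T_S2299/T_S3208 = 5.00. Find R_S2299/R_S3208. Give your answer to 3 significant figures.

12.0

L ∝ R²T⁴ gives R ∝ √L / T², so
R_S2299/R_S3208 = √(9.00×10^4) / (5.00)² = 300.0 / 25.00 = 12.00.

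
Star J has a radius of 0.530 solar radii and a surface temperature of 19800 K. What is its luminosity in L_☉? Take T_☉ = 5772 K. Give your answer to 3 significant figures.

38.9 L_☉

L/L_☉ = (R/R_☉)² (T/T_☉)⁴ = (0.530)² × (19800/5772)⁴
       = 0.2809 × (3.430)⁴ = 0.2809 × 138.5 = 38.90.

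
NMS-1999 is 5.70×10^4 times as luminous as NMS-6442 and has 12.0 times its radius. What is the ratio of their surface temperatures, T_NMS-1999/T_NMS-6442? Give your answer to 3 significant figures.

L ∝ R²T⁴ gives T ∝ (L/R²)^(1/4), so
T_NMS-1999/T_NMS-6442 = (5.70×10^4 / 12.0²)^(1/4) = (395.8)^(1/4) = 4.460.

4.46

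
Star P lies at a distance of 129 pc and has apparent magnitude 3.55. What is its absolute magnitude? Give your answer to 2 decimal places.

M = m − 5 log₁₀(d/10 pc) = 3.55 − 5 log₁₀(129/10)
  = 3.55 − 5 × 1.111 = 3.55 − 5.55 = -2.00.

-2.00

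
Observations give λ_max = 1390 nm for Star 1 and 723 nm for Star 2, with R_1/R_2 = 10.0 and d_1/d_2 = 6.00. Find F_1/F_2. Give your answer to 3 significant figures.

0.203

Wien's law: T_1/T_2 = λ_2/λ_1 = 723/1390 = 0.5201.
L_1/L_2 = (R_1/R_2)²(T_1/T_2)⁴ = (10.0)²(0.5201)⁴ = 7.320.
F_1/F_2 = (L_1/L_2)/(d_1/d_2)² = 7.320/(6.00)² = 0.2033.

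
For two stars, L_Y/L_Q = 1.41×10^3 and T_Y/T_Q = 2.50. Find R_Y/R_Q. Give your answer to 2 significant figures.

L ∝ R²T⁴ gives R ∝ √L / T², so
R_Y/R_Q = √(1.41×10^3) / (2.50)² = 37.55 / 6.250 = 6.008.

6.0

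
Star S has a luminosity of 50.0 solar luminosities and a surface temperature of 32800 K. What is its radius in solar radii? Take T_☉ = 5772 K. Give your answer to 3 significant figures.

0.219 solar radii

R/R_☉ = √(L/L_☉) / (T/T_☉)² = √(50.0) / (5.683)²
       = 7.071 / 32.29 = 0.2190.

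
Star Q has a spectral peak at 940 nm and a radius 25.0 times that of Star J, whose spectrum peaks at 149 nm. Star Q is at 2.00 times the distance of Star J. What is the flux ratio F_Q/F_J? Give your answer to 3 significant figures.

0.0986

Wien's law: T_Q/T_J = λ_J/λ_Q = 149/940 = 0.1585.
L_Q/L_J = (R_Q/R_J)²(T_Q/T_J)⁴ = (25.0)²(0.1585)⁴ = 0.3946.
F_Q/F_J = (L_Q/L_J)/(d_Q/d_J)² = 0.3946/(2.00)² = 0.09864.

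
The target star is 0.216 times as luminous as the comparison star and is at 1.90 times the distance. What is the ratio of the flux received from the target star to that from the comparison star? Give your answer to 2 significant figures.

F = L/(4πd²), so F_t/F_c = (L_t/L_c) / (d_t/d_c)²
= 0.216 / (1.90)² = 0.216 / 3.610 = 0.05983.

0.060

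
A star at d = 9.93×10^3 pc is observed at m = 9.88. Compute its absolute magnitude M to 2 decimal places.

M = m − 5 log₁₀(d/10 pc) = 9.88 − 5 log₁₀(9.93×10^3/10)
  = 9.88 − 5 × 2.997 = 9.88 − 14.98 = -5.10.

-5.10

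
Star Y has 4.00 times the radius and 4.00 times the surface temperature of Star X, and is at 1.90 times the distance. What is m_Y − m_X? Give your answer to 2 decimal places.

L_Y/L_X = (4.00)²(4.00)⁴ = 4096.
F_Y/F_X = (L_Y/L_X)/(d_Y/d_X)² = 4096/3.610 = 1135.
m_Y − m_X = −2.5 log₁₀(1135) = -7.64.

-7.64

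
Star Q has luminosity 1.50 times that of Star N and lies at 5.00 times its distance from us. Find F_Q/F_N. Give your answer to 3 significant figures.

0.0600

F = L/(4πd²), so F_Q/F_N = (L_Q/L_N) / (d_Q/d_N)²
= 1.50 / (5.00)² = 1.50 / 25.00 = 0.06000.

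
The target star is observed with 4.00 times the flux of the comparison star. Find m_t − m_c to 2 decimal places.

-1.51

m_t − m_c = −2.5 log₁₀(F_t/F_c) = −2.5 log₁₀(4.00) = −2.5 × (0.602) = -1.505.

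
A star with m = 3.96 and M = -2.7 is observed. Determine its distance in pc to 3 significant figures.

m − M = 5 log₁₀(d/10 pc)
3.96 − (-2.7) = 6.66 = 5 log₁₀(d/10)
d = 10 × 10^(6.66/5) = 10 × 10^1.332 = 214.8 pc.

215 pc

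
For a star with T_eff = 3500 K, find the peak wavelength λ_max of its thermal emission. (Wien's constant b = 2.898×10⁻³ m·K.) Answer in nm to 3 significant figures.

λ_max = b/T = 2.898×10⁻³ / 3500 = 8.28×10^-7 m = 828.0 nm.

828 nm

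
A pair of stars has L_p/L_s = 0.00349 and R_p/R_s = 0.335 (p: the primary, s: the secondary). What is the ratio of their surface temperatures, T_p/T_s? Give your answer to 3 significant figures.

L ∝ R²T⁴ gives T ∝ (L/R²)^(1/4), so
T_p/T_s = (0.00349 / 0.335²)^(1/4) = (0.03110)^(1/4) = 0.4199.

0.420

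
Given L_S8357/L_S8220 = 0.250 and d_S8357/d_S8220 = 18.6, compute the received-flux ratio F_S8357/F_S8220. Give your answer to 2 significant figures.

F = L/(4πd²), so F_S8357/F_S8220 = (L_S8357/L_S8220) / (d_S8357/d_S8220)²
= 0.250 / (18.6)² = 0.250 / 346.0 = 7.226×10^-4.

7.2×10^-4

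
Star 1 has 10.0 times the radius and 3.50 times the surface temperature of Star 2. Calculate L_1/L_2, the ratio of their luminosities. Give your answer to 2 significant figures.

From the Stefan–Boltzmann law, L ∝ R²T⁴, so
L_1/L_2 = (R_1/R_2)² (T_1/T_2)⁴ = (10.0)² × (3.50)⁴ = 100.0 × 150.1 = 1.501×10^4.

1.5×10^4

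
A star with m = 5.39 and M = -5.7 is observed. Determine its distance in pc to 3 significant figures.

m − M = 5 log₁₀(d/10 pc)
5.39 − (-5.7) = 11.09 = 5 log₁₀(d/10)
d = 10 × 10^(11.09/5) = 10 × 10^2.218 = 1652 pc.

1.65×10^3 pc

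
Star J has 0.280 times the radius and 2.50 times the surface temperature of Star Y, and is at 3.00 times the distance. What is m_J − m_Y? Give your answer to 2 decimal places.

1.17

L_J/L_Y = (0.280)²(2.50)⁴ = 3.063.
F_J/F_Y = (L_J/L_Y)/(d_J/d_Y)² = 3.063/9.000 = 0.3403.
m_J − m_Y = −2.5 log₁₀(0.3403) = 1.17.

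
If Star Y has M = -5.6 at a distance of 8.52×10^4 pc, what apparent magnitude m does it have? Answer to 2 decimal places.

14.05

m = M + 5 log₁₀(d/10 pc) = -5.6 + 5 log₁₀(8.52×10^4/10)
  = -5.6 + 5 × 3.930 = -5.6 + 19.65 = 14.05.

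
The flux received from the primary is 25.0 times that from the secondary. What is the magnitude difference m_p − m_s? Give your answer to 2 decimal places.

m_p − m_s = −2.5 log₁₀(F_p/F_s) = −2.5 log₁₀(25.0) = −2.5 × (1.398) = -3.495.

-3.49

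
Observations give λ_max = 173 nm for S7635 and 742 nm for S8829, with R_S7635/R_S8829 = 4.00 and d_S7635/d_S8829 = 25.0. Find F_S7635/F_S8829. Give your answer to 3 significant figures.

Wien's law: T_S7635/T_S8829 = λ_S8829/λ_S7635 = 742/173 = 4.289.
L_S7635/L_S8829 = (R_S7635/R_S8829)²(T_S7635/T_S8829)⁴ = (4.00)²(4.289)⁴ = 5414.
F_S7635/F_S8829 = (L_S7635/L_S8829)/(d_S7635/d_S8829)² = 5414/(25.0)² = 8.663.

8.66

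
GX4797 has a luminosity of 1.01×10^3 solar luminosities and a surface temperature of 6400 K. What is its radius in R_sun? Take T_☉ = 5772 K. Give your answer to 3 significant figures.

25.8 R_sun

R/R_☉ = √(L/L_☉) / (T/T_☉)² = √(1.01×10^3) / (1.109)²
       = 31.78 / 1.229 = 25.85.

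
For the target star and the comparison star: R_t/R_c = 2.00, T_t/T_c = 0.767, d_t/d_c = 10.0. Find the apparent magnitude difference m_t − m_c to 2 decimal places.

L_t/L_c = (2.00)²(0.767)⁴ = 1.384.
F_t/F_c = (L_t/L_c)/(d_t/d_c)² = 1.384/100.0 = 0.01384.
m_t − m_c = −2.5 log₁₀(0.01384) = 4.65.

4.65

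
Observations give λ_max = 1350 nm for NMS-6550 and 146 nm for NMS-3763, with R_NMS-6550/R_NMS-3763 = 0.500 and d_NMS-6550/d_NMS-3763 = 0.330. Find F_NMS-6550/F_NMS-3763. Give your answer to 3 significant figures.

3.14×10^-4

Wien's law: T_NMS-6550/T_NMS-3763 = λ_NMS-3763/λ_NMS-6550 = 146/1350 = 0.1081.
L_NMS-6550/L_NMS-3763 = (R_NMS-6550/R_NMS-3763)²(T_NMS-6550/T_NMS-3763)⁴ = (0.500)²(0.1081)⁴ = 3.420×10^-5.
F_NMS-6550/F_NMS-3763 = (L_NMS-6550/L_NMS-3763)/(d_NMS-6550/d_NMS-3763)² = 3.420×10^-5/(0.330)² = 3.140×10^-4.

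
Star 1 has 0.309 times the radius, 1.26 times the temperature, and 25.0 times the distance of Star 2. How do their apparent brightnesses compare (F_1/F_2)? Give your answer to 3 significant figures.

3.85×10^-4

L_1/L_2 = (R_1/R_2)²(T_1/T_2)⁴ = (0.309)² × (1.26)⁴ = 0.2407.
F_1/F_2 = (L_1/L_2)/(d_1/d_2)² = 0.2407 / (25.0)² = 3.851×10^-4.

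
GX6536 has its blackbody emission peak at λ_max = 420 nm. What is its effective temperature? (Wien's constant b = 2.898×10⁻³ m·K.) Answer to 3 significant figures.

6.90×10^3 K

T = b/λ_max = 2.898×10⁻³ / (420×10⁻⁹) = 6900 K.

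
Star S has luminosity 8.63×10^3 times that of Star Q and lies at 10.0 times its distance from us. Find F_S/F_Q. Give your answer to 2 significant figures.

F = L/(4πd²), so F_S/F_Q = (L_S/L_Q) / (d_S/d_Q)²
= 8.63×10^3 / (10.0)² = 8.63×10^3 / 100.0 = 86.30.

86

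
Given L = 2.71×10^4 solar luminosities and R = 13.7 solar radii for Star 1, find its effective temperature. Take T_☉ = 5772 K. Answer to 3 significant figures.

T/T_☉ = (L/L_☉)^(1/4) / (R/R_☉)^(1/2)
T = 5772 × (2.71×10^4)^(1/4) / √(13.7) = 5772 × 12.83 / 3.701 = 2.001×10^4 K.

2.00×10^4 K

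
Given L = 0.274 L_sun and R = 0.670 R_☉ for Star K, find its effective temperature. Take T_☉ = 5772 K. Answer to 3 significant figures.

5.10×10^3 K

T/T_☉ = (L/L_☉)^(1/4) / (R/R_☉)^(1/2)
T = 5772 × (0.274)^(1/4) / √(0.670) = 5772 × 0.7235 / 0.8185 = 5102 K.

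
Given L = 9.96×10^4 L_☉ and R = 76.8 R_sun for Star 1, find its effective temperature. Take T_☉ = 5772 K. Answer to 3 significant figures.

1.17×10^4 K

T/T_☉ = (L/L_☉)^(1/4) / (R/R_☉)^(1/2)
T = 5772 × (9.96×10^4)^(1/4) / √(76.8) = 5772 × 17.76 / 8.764 = 1.170×10^4 K.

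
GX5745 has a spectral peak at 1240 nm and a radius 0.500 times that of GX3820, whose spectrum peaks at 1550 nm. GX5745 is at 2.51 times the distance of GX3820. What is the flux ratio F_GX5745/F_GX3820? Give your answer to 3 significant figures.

0.0969

Wien's law: T_GX5745/T_GX3820 = λ_GX3820/λ_GX5745 = 1550/1240 = 1.250.
L_GX5745/L_GX3820 = (R_GX5745/R_GX3820)²(T_GX5745/T_GX3820)⁴ = (0.500)²(1.250)⁴ = 0.6104.
F_GX5745/F_GX3820 = (L_GX5745/L_GX3820)/(d_GX5745/d_GX3820)² = 0.6104/(2.51)² = 0.09688.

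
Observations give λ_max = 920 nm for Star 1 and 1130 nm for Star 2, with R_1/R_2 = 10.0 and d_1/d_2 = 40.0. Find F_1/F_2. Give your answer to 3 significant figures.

0.142

Wien's law: T_1/T_2 = λ_2/λ_1 = 1130/920 = 1.228.
L_1/L_2 = (R_1/R_2)²(T_1/T_2)⁴ = (10.0)²(1.228)⁴ = 227.6.
F_1/F_2 = (L_1/L_2)/(d_1/d_2)² = 227.6/(40.0)² = 0.1422.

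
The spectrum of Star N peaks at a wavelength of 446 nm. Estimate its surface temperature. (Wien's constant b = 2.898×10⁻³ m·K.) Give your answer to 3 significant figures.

6.50×10^3 K

T = b/λ_max = 2.898×10⁻³ / (446×10⁻⁹) = 6498 K.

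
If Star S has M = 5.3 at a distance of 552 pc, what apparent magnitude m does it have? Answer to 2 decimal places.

m = M + 5 log₁₀(d/10 pc) = 5.3 + 5 log₁₀(552/10)
  = 5.3 + 5 × 1.742 = 5.3 + 8.71 = 14.01.

14.01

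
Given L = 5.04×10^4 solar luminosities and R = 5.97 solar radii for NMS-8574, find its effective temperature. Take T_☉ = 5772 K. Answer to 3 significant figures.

T/T_☉ = (L/L_☉)^(1/4) / (R/R_☉)^(1/2)
T = 5772 × (5.04×10^4)^(1/4) / √(5.97) = 5772 × 14.98 / 2.443 = 3.540×10^4 K.

3.54×10^4 K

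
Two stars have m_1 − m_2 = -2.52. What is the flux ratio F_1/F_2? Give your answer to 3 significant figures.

F_1/F_2 = 10^(−(m_1 − m_2)/2.5) = 10^(2.52/2.5) = 10^1.008 = 10.19.

10.2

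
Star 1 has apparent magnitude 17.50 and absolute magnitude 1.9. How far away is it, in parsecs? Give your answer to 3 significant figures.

1.32×10^4 pc

m − M = 5 log₁₀(d/10 pc)
17.50 − (1.9) = 15.60 = 5 log₁₀(d/10)
d = 10 × 10^(15.60/5) = 10 × 10^3.120 = 1.318×10^4 pc.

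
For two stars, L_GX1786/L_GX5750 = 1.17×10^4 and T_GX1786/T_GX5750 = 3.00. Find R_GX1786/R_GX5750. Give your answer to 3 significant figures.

L ∝ R²T⁴ gives R ∝ √L / T², so
R_GX1786/R_GX5750 = √(1.17×10^4) / (3.00)² = 108.2 / 9.000 = 12.02.

12.0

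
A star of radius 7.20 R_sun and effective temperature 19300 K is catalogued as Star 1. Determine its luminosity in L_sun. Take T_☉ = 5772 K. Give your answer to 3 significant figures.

L/L_☉ = (R/R_☉)² (T/T_☉)⁴ = (7.20)² × (19300/5772)⁴
       = 51.84 × (3.344)⁴ = 51.84 × 125.0 = 6480.

6.48×10^3 L_sun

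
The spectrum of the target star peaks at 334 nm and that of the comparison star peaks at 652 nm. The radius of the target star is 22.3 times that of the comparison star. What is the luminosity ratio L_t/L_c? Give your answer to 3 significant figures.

Wien's law gives T ∝ 1/λ_max, so T_t/T_c = λ_c/λ_t = 652/334 = 1.952.
Then L ∝ R²T⁴ gives L_t/L_c = (22.3)² × (1.952)⁴ = 497.3 × 14.52 = 7221.

7.22×10^3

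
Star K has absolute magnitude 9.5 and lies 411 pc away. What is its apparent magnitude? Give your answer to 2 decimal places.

17.57

m = M + 5 log₁₀(d/10 pc) = 9.5 + 5 log₁₀(411/10)
  = 9.5 + 5 × 1.614 = 9.5 + 8.07 = 17.57.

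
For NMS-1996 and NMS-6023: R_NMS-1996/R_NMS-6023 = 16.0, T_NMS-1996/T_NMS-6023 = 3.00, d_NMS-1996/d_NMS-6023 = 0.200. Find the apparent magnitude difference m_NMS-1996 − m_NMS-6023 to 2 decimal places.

-14.29

L_NMS-1996/L_NMS-6023 = (16.0)²(3.00)⁴ = 2.074×10^4.
F_NMS-1996/F_NMS-6023 = (L_NMS-1996/L_NMS-6023)/(d_NMS-1996/d_NMS-6023)² = 2.074×10^4/0.04000 = 5.184×10^5.
m_NMS-1996 − m_NMS-6023 = −2.5 log₁₀(5.184×10^5) = -14.29.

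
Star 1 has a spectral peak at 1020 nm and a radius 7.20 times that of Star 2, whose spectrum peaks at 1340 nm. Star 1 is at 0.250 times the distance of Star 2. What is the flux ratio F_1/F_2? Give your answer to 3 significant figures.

Wien's law: T_1/T_2 = λ_2/λ_1 = 1340/1020 = 1.314.
L_1/L_2 = (R_1/R_2)²(T_1/T_2)⁴ = (7.20)²(1.314)⁴ = 154.4.
F_1/F_2 = (L_1/L_2)/(d_1/d_2)² = 154.4/(0.250)² = 2471.

2.47×10^3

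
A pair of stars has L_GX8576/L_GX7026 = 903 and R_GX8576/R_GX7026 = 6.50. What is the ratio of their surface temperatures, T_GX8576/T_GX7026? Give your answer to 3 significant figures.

2.15

L ∝ R²T⁴ gives T ∝ (L/R²)^(1/4), so
T_GX8576/T_GX7026 = (903 / 6.50²)^(1/4) = (21.37)^(1/4) = 2.150.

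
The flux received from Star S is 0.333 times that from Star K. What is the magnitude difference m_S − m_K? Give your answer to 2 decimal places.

m_S − m_K = −2.5 log₁₀(F_S/F_K) = −2.5 log₁₀(0.333) = −2.5 × (-0.478) = 1.194.

1.19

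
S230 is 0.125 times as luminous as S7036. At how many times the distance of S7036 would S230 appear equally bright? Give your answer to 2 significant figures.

0.35

Equal flux requires L_S230/d_S230² = L_S7036/d_S7036², so d_S230/d_S7036 = √(L_S230/L_S7036)
= √(0.125) = 0.3536.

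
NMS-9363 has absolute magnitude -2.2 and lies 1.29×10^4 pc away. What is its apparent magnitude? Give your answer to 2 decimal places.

m = M + 5 log₁₀(d/10 pc) = -2.2 + 5 log₁₀(1.29×10^4/10)
  = -2.2 + 5 × 3.111 = -2.2 + 15.55 = 13.35.

13.35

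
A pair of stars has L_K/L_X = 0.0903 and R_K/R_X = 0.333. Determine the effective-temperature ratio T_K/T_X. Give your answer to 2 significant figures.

0.95

L ∝ R²T⁴ gives T ∝ (L/R²)^(1/4), so
T_K/T_X = (0.0903 / 0.333²)^(1/4) = (0.8143)^(1/4) = 0.9499.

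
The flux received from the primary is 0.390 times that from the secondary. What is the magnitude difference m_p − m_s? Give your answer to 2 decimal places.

m_p − m_s = −2.5 log₁₀(F_p/F_s) = −2.5 log₁₀(0.390) = −2.5 × (-0.409) = 1.022.

1.02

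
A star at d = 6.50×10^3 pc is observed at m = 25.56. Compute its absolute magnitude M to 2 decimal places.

M = m − 5 log₁₀(d/10 pc) = 25.56 − 5 log₁₀(6.50×10^3/10)
  = 25.56 − 5 × 2.813 = 25.56 − 14.06 = 11.50.

11.50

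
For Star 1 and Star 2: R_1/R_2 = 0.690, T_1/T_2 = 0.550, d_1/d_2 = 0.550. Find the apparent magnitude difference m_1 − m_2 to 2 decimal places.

L_1/L_2 = (0.690)²(0.550)⁴ = 0.04357.
F_1/F_2 = (L_1/L_2)/(d_1/d_2)² = 0.04357/0.3025 = 0.1440.
m_1 − m_2 = −2.5 log₁₀(0.1440) = 2.10.

2.10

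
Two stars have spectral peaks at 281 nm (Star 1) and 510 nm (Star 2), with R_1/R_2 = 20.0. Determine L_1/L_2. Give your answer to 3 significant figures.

4.34×10^3

Wien's law gives T ∝ 1/λ_max, so T_1/T_2 = λ_2/λ_1 = 510/281 = 1.815.
Then L ∝ R²T⁴ gives L_1/L_2 = (20.0)² × (1.815)⁴ = 400.0 × 10.85 = 4340.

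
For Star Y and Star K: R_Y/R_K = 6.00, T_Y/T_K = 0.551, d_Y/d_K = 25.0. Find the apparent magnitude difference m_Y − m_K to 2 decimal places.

5.69

L_Y/L_K = (6.00)²(0.551)⁴ = 3.318.
F_Y/F_K = (L_Y/L_K)/(d_Y/d_K)² = 3.318/625.0 = 0.005309.
m_Y − m_K = −2.5 log₁₀(0.005309) = 5.69.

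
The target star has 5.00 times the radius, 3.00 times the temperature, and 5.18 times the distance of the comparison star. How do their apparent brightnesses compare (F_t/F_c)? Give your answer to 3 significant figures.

75.5

L_t/L_c = (R_t/R_c)²(T_t/T_c)⁴ = (5.00)² × (3.00)⁴ = 2025.
F_t/F_c = (L_t/L_c)/(d_t/d_c)² = 2025 / (5.18)² = 75.47.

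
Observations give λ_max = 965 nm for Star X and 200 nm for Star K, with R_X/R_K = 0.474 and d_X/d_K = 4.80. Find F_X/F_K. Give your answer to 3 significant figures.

Wien's law: T_X/T_K = λ_K/λ_X = 200/965 = 0.2073.
L_X/L_K = (R_X/R_K)²(T_X/T_K)⁴ = (0.474)²(0.2073)⁴ = 4.145×10^-4.
F_X/F_K = (L_X/L_K)/(d_X/d_K)² = 4.145×10^-4/(4.80)² = 1.799×10^-5.

1.80×10^-5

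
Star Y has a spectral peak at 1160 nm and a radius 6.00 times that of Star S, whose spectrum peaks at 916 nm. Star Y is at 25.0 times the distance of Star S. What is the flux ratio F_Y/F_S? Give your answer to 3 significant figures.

Wien's law: T_Y/T_S = λ_S/λ_Y = 916/1160 = 0.7897.
L_Y/L_S = (R_Y/R_S)²(T_Y/T_S)⁴ = (6.00)²(0.7897)⁴ = 14.00.
F_Y/F_S = (L_Y/L_S)/(d_Y/d_S)² = 14.00/(25.0)² = 0.02240.

0.0224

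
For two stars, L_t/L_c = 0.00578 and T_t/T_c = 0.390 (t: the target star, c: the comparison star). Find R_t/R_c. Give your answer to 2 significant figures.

0.50

L ∝ R²T⁴ gives R ∝ √L / T², so
R_t/R_c = √(0.00578) / (0.390)² = 0.07603 / 0.1521 = 0.4998.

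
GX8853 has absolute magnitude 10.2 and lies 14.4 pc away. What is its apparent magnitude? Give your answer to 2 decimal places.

10.99

m = M + 5 log₁₀(d/10 pc) = 10.2 + 5 log₁₀(14.4/10)
  = 10.2 + 5 × 0.158 = 10.2 + 0.79 = 10.99.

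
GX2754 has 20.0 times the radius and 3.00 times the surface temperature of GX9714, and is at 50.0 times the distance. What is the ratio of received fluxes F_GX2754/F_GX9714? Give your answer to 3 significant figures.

L_GX2754/L_GX9714 = (R_GX2754/R_GX9714)²(T_GX2754/T_GX9714)⁴ = (20.0)² × (3.00)⁴ = 3.240×10^4.
F_GX2754/F_GX9714 = (L_GX2754/L_GX9714)/(d_GX2754/d_GX9714)² = 3.240×10^4 / (50.0)² = 12.96.

13.0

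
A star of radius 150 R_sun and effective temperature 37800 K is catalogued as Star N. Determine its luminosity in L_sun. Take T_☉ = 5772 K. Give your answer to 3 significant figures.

4.14×10^7 L_sun

L/L_☉ = (R/R_☉)² (T/T_☉)⁴ = (150)² × (37800/5772)⁴
       = 2.250×10^4 × (6.549)⁴ = 2.250×10^4 × 1839 = 4.139×10^7.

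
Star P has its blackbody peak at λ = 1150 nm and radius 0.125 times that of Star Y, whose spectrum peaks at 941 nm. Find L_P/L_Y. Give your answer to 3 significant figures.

0.00700

Wien's law gives T ∝ 1/λ_max, so T_P/T_Y = λ_Y/λ_P = 941/1150 = 0.8183.
Then L ∝ R²T⁴ gives L_P/L_Y = (0.125)² × (0.8183)⁴ = 0.01562 × 0.4483 = 0.007005.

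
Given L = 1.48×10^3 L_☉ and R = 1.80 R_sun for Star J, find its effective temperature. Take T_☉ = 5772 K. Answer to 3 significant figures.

2.67×10^4 K

T/T_☉ = (L/L_☉)^(1/4) / (R/R_☉)^(1/2)
T = 5772 × (1.48×10^3)^(1/4) / √(1.80) = 5772 × 6.202 / 1.342 = 2.668×10^4 K.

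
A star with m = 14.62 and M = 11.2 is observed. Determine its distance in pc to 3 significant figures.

48.3 pc

m − M = 5 log₁₀(d/10 pc)
14.62 − (11.2) = 3.42 = 5 log₁₀(d/10)
d = 10 × 10^(3.42/5) = 10 × 10^0.684 = 48.31 pc.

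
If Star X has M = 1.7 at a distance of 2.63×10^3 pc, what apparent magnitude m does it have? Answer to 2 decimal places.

m = M + 5 log₁₀(d/10 pc) = 1.7 + 5 log₁₀(2.63×10^3/10)
  = 1.7 + 5 × 2.420 = 1.7 + 12.10 = 13.80.

13.80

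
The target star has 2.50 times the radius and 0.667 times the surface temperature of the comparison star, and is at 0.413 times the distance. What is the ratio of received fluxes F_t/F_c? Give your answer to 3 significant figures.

L_t/L_c = (R_t/R_c)²(T_t/T_c)⁴ = (2.50)² × (0.667)⁴ = 1.237.
F_t/F_c = (L_t/L_c)/(d_t/d_c)² = 1.237 / (0.413)² = 7.252.

7.25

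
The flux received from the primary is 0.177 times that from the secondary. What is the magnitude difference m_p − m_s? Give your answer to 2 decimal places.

m_p − m_s = −2.5 log₁₀(F_p/F_s) = −2.5 log₁₀(0.177) = −2.5 × (-0.752) = 1.880.

1.88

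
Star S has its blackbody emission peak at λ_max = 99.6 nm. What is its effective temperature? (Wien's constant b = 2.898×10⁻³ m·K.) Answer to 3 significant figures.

2.91×10^4 K

T = b/λ_max = 2.898×10⁻³ / (99.6×10⁻⁹) = 2.910×10^4 K.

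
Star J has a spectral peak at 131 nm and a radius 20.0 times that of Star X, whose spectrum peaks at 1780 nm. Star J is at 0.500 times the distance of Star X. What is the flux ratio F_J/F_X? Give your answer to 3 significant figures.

Wien's law: T_J/T_X = λ_X/λ_J = 1780/131 = 13.59.
L_J/L_X = (R_J/R_X)²(T_J/T_X)⁴ = (20.0)²(13.59)⁴ = 1.363×10^7.
F_J/F_X = (L_J/L_X)/(d_J/d_X)² = 1.363×10^7/(0.500)² = 5.454×10^7.

5.45×10^7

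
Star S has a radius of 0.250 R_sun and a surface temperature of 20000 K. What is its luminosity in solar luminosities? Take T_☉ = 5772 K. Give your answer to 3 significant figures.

9.01 solar luminosities

L/L_☉ = (R/R_☉)² (T/T_☉)⁴ = (0.250)² × (20000/5772)⁴
       = 0.06250 × (3.465)⁴ = 0.06250 × 144.2 = 9.009.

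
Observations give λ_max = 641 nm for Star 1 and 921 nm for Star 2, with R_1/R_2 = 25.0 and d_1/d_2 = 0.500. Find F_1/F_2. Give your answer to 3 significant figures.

1.07×10^4

Wien's law: T_1/T_2 = λ_2/λ_1 = 921/641 = 1.437.
L_1/L_2 = (R_1/R_2)²(T_1/T_2)⁴ = (25.0)²(1.437)⁴ = 2664.
F_1/F_2 = (L_1/L_2)/(d_1/d_2)² = 2664/(0.500)² = 1.065×10^4.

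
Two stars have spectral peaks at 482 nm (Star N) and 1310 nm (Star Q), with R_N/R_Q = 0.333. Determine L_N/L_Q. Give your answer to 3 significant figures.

6.05

Wien's law gives T ∝ 1/λ_max, so T_N/T_Q = λ_Q/λ_N = 1310/482 = 2.718.
Then L ∝ R²T⁴ gives L_N/L_Q = (0.333)² × (2.718)⁴ = 0.1109 × 54.56 = 6.050.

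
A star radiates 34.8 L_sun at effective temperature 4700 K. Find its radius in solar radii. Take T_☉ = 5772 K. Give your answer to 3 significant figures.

R/R_☉ = √(L/L_☉) / (T/T_☉)² = √(34.8) / (0.8143)²
       = 5.899 / 0.6630 = 8.897.

8.90 solar radii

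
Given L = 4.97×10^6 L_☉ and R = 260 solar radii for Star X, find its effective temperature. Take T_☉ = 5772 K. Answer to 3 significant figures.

1.69×10^4 K

T/T_☉ = (L/L_☉)^(1/4) / (R/R_☉)^(1/2)
T = 5772 × (4.97×10^6)^(1/4) / √(260) = 5772 × 47.22 / 16.12 = 1.690×10^4 K.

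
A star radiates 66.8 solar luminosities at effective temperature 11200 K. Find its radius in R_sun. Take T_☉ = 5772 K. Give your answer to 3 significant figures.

2.17 R_sun

R/R_☉ = √(L/L_☉) / (T/T_☉)² = √(66.8) / (1.940)²
       = 8.173 / 3.765 = 2.171.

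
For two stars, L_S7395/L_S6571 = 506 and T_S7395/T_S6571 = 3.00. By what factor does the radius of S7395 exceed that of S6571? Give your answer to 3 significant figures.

L ∝ R²T⁴ gives R ∝ √L / T², so
R_S7395/R_S6571 = √(506) / (3.00)² = 22.49 / 9.000 = 2.499.

2.50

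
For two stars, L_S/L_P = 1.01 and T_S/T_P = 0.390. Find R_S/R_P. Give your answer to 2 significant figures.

L ∝ R²T⁴ gives R ∝ √L / T², so
R_S/R_P = √(1.01) / (0.390)² = 1.005 / 0.1521 = 6.607.

6.6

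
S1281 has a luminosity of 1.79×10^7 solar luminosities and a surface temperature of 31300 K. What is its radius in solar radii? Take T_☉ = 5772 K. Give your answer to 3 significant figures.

144 solar radii

R/R_☉ = √(L/L_☉) / (T/T_☉)² = √(1.79×10^7) / (5.423)²
       = 4231 / 29.41 = 143.9.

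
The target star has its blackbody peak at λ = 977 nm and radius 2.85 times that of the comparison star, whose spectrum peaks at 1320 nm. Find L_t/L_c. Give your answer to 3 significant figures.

27.1

Wien's law gives T ∝ 1/λ_max, so T_t/T_c = λ_c/λ_t = 1320/977 = 1.351.
Then L ∝ R²T⁴ gives L_t/L_c = (2.85)² × (1.351)⁴ = 8.123 × 3.332 = 27.06.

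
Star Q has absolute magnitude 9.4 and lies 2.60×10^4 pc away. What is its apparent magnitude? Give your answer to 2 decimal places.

26.47

m = M + 5 log₁₀(d/10 pc) = 9.4 + 5 log₁₀(2.60×10^4/10)
  = 9.4 + 5 × 3.415 = 9.4 + 17.07 = 26.47.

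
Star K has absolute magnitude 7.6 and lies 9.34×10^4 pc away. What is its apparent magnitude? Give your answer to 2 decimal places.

m = M + 5 log₁₀(d/10 pc) = 7.6 + 5 log₁₀(9.34×10^4/10)
  = 7.6 + 5 × 3.970 = 7.6 + 19.85 = 27.45.

27.45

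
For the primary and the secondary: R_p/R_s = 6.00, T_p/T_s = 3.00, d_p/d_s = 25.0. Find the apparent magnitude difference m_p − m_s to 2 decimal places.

L_p/L_s = (6.00)²(3.00)⁴ = 2916.
F_p/F_s = (L_p/L_s)/(d_p/d_s)² = 2916/625.0 = 4.666.
m_p − m_s = −2.5 log₁₀(4.666) = -1.67.

-1.67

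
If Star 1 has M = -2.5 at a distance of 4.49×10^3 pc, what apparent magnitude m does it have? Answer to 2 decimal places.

10.76

m = M + 5 log₁₀(d/10 pc) = -2.5 + 5 log₁₀(4.49×10^3/10)
  = -2.5 + 5 × 2.652 = -2.5 + 13.26 = 10.76.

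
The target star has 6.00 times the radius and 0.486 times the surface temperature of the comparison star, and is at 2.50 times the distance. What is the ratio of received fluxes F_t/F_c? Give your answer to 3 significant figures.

L_t/L_c = (R_t/R_c)²(T_t/T_c)⁴ = (6.00)² × (0.486)⁴ = 2.008.
F_t/F_c = (L_t/L_c)/(d_t/d_c)² = 2.008 / (2.50)² = 0.3213.

0.321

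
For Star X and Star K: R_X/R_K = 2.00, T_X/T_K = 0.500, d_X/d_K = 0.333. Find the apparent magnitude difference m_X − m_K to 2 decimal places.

-0.88

L_X/L_K = (2.00)²(0.500)⁴ = 0.2500.
F_X/F_K = (L_X/L_K)/(d_X/d_K)² = 0.2500/0.1109 = 2.255.
m_X − m_K = −2.5 log₁₀(2.255) = -0.88.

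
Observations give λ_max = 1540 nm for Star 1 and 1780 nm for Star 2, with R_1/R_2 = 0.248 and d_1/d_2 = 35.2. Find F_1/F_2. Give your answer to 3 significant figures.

8.86×10^-5

Wien's law: T_1/T_2 = λ_2/λ_1 = 1780/1540 = 1.156.
L_1/L_2 = (R_1/R_2)²(T_1/T_2)⁴ = (0.248)²(1.156)⁴ = 0.1098.
F_1/F_2 = (L_1/L_2)/(d_1/d_2)² = 0.1098/(35.2)² = 8.860×10^-5.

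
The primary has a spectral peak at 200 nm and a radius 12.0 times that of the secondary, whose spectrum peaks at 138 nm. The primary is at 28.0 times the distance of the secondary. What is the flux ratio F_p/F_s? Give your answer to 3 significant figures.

Wien's law: T_p/T_s = λ_s/λ_p = 138/200 = 0.6900.
L_p/L_s = (R_p/R_s)²(T_p/T_s)⁴ = (12.0)²(0.6900)⁴ = 32.64.
F_p/F_s = (L_p/L_s)/(d_p/d_s)² = 32.64/(28.0)² = 0.04163.

0.0416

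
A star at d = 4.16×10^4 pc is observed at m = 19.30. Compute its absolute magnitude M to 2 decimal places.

M = m − 5 log₁₀(d/10 pc) = 19.30 − 5 log₁₀(4.16×10^4/10)
  = 19.30 − 5 × 3.619 = 19.30 − 18.10 = 1.20.

1.20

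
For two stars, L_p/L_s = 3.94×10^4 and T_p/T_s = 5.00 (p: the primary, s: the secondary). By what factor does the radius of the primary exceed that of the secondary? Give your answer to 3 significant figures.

L ∝ R²T⁴ gives R ∝ √L / T², so
R_p/R_s = √(3.94×10^4) / (5.00)² = 198.5 / 25.00 = 7.940.

7.94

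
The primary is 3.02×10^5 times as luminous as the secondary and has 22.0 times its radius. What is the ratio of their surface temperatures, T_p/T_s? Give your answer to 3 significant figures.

5.00

L ∝ R²T⁴ gives T ∝ (L/R²)^(1/4), so
T_p/T_s = (3.02×10^5 / 22.0²)^(1/4) = (624.0)^(1/4) = 4.998.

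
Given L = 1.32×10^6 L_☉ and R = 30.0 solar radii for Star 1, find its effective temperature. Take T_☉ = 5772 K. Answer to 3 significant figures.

T/T_☉ = (L/L_☉)^(1/4) / (R/R_☉)^(1/2)
T = 5772 × (1.32×10^6)^(1/4) / √(30.0) = 5772 × 33.90 / 5.477 = 3.572×10^4 K.

3.57×10^4 K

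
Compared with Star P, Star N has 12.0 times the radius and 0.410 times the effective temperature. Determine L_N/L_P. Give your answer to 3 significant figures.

From the Stefan–Boltzmann law, L ∝ R²T⁴, so
L_N/L_P = (R_N/R_P)² (T_N/T_P)⁴ = (12.0)² × (0.410)⁴ = 144.0 × 0.02826 = 4.069.

4.07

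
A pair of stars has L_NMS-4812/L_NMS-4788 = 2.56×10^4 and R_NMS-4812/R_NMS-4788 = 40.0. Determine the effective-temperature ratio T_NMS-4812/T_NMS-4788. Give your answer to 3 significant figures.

2.00

L ∝ R²T⁴ gives T ∝ (L/R²)^(1/4), so
T_NMS-4812/T_NMS-4788 = (2.56×10^4 / 40.0²)^(1/4) = (16.00)^(1/4) = 2.000.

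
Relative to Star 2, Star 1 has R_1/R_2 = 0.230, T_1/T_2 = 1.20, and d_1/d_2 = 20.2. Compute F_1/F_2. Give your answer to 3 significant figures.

L_1/L_2 = (R_1/R_2)²(T_1/T_2)⁴ = (0.230)² × (1.20)⁴ = 0.1097.
F_1/F_2 = (L_1/L_2)/(d_1/d_2)² = 0.1097 / (20.2)² = 2.688×10^-4.

2.69×10^-4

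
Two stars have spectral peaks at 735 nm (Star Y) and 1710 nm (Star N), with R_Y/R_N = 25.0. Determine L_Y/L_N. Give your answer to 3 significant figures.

Wien's law gives T ∝ 1/λ_max, so T_Y/T_N = λ_N/λ_Y = 1710/735 = 2.327.
Then L ∝ R²T⁴ gives L_Y/L_N = (25.0)² × (2.327)⁴ = 625.0 × 29.30 = 1.831×10^4.

1.83×10^4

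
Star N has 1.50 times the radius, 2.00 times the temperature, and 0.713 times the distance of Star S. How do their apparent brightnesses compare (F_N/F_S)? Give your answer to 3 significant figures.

L_N/L_S = (R_N/R_S)²(T_N/T_S)⁴ = (1.50)² × (2.00)⁴ = 36.00.
F_N/F_S = (L_N/L_S)/(d_N/d_S)² = 36.00 / (0.713)² = 70.81.

70.8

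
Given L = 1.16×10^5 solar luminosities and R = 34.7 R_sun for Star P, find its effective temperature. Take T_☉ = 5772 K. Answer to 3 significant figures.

1.81×10^4 K

T/T_☉ = (L/L_☉)^(1/4) / (R/R_☉)^(1/2)
T = 5772 × (1.16×10^5)^(1/4) / √(34.7) = 5772 × 18.46 / 5.891 = 1.808×10^4 K.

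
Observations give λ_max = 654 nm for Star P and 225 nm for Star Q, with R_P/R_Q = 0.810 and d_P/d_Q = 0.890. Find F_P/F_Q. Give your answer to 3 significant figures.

0.0116

Wien's law: T_P/T_Q = λ_Q/λ_P = 225/654 = 0.3440.
L_P/L_Q = (R_P/R_Q)²(T_P/T_Q)⁴ = (0.810)²(0.3440)⁴ = 0.009192.
F_P/F_Q = (L_P/L_Q)/(d_P/d_Q)² = 0.009192/(0.890)² = 0.01160.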